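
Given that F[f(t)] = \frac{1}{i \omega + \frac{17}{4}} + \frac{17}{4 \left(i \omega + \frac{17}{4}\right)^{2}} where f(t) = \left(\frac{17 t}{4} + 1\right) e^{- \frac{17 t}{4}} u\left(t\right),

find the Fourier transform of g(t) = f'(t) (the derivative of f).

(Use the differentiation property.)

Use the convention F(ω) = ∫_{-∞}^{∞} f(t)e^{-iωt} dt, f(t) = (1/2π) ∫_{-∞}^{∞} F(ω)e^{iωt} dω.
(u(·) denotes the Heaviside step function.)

F[g](ω) = \frac{8 \omega \left(2 \omega - 17 i\right)}{16 \omega^{2} - 136 i \omega - 289}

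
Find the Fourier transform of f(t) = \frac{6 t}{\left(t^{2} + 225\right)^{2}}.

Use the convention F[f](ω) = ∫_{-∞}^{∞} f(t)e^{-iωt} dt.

F(ω) = - \frac{i \pi \omega e^{- 15 \left|{\omega}\right|}}{5}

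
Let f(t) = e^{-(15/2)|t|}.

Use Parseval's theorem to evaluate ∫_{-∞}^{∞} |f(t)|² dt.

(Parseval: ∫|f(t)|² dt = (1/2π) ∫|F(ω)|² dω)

∫|f(t)|² dt = \frac{2}{15}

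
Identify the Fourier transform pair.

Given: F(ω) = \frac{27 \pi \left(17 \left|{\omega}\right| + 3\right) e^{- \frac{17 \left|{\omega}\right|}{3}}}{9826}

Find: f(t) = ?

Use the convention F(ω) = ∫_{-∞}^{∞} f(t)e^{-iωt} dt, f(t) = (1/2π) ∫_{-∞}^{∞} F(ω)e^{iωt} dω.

f(t) = \frac{3}{\left(t^{2} + \frac{289}{9}\right)^{2}}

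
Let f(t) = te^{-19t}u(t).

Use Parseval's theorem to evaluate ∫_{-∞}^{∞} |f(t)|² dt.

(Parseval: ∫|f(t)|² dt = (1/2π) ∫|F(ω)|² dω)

∫|f(t)|² dt = \frac{1}{27436}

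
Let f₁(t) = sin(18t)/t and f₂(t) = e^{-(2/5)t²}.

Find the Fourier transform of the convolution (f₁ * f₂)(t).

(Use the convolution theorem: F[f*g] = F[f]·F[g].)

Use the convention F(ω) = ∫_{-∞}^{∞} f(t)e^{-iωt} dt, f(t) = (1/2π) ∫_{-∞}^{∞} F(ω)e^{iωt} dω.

F[f₁*f₂](ω) = \begin{cases} \frac{\sqrt{10} \pi^{\frac{3}{2}} e^{- \frac{5 \omega^{2}}{8}}}{2} & \text{for}\: \omega > -18 \wedge \omega < 18 \\0 & \text{otherwise} \end{cases}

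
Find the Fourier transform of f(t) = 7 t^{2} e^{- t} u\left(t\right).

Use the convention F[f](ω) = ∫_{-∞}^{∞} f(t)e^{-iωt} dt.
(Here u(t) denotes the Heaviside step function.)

F(ω) = \frac{14}{\left(i \omega + 1\right)^{3}}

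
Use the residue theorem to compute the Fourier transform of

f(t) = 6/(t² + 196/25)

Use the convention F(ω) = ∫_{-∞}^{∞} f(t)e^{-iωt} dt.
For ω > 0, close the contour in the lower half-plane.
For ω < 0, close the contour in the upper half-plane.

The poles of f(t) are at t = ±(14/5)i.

Let g(z) = f(z)e^{-iωz}; for large |z| the factor e^{-iωz} decays in the lower half-plane when ω > 0 and in the upper half-plane when ω < 0.

Case ω > 0 (lower half-plane, clockwise contour ⇒ F(ω) = -2πi·ΣRes):
  Res_{z = - \frac{14 i}{5}} g(z) = \frac{15 i e^{- \frac{14 \omega}{5}}}{14}
  F(ω) = -2πi·ΣRes = \frac{15 \pi e^{- \frac{14 \omega}{5}}}{7}

Case ω < 0 (upper half-plane, counterclockwise contour ⇒ F(ω) = +2πi·ΣRes):
  Res_{z = \frac{14 i}{5}} g(z) = - \frac{15 i e^{\frac{14 \omega}{5}}}{14}
  F(ω) = 2πi·ΣRes = \frac{15 \pi e^{\frac{14 \omega}{5}}}{7}

Both cases combine into a single formula in |ω|:

F(ω) = \frac{15 \pi e^{- \frac{14 \left|{\omega}\right|}{5}}}{7}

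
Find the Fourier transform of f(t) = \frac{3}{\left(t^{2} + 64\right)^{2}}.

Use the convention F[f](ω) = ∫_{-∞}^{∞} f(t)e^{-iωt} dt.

F(ω) = \frac{3 \pi \left(8 \left|{\omega}\right| + 1\right) e^{- 8 \left|{\omega}\right|}}{1024}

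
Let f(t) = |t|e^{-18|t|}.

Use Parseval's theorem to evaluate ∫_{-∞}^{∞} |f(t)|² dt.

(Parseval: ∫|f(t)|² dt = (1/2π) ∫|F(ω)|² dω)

∫|f(t)|² dt = \frac{1}{11664}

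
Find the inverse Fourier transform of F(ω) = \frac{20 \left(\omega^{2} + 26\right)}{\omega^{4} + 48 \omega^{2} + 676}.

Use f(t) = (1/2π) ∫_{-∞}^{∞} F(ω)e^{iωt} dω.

f(t) = 2 e^{- 5 \left|{t}\right|} \cos{\left(\left|{t}\right| \right)}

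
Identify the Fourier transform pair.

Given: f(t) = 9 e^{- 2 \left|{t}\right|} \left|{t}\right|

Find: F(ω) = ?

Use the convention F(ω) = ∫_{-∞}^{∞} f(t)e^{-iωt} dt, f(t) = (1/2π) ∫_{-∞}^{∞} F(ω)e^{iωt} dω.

F(ω) = \frac{18 \left(4 - \omega^{2}\right)}{\left(\omega^{2} + 4\right)^{2}}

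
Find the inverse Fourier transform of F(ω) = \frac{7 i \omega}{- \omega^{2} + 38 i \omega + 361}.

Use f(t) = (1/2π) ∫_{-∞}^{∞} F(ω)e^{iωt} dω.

f(t) = 7 \left(1 - 19 t\right) e^{- 19 t} u\left(t\right)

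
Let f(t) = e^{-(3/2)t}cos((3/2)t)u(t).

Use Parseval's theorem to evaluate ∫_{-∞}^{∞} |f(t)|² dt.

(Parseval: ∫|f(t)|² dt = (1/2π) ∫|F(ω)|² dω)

∫|f(t)|² dt = \frac{1}{4}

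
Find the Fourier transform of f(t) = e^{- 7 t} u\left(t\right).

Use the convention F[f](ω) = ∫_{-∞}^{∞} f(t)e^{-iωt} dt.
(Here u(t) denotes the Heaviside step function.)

F(ω) = \frac{1}{i \omega + 7}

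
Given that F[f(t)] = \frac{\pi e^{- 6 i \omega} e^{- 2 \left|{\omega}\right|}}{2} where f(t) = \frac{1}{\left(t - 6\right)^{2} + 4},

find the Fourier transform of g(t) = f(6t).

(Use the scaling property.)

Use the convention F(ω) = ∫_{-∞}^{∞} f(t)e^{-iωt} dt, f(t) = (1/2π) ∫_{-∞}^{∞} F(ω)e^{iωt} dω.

F[g](ω) = \frac{\pi e^{- i \omega - \frac{\left|{\omega}\right|}{3}}}{12}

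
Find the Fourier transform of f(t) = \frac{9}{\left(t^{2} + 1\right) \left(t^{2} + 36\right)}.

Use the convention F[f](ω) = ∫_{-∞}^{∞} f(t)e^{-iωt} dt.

F(ω) = \frac{3 \pi \left(6 e^{5 \left|{\omega}\right|} - 1\right) e^{- 6 \left|{\omega}\right|}}{70}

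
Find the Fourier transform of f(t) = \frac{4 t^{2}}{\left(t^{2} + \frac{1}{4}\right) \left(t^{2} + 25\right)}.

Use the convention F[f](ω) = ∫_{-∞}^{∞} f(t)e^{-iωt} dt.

F(ω) = \frac{80 \pi e^{- 5 \left|{\omega}\right|}}{99} - \frac{8 \pi e^{- \frac{\left|{\omega}\right|}{2}}}{99}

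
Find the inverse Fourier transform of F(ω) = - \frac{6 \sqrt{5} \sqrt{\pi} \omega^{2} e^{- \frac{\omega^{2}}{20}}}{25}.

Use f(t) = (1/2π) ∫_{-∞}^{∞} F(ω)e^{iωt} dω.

f(t) = 6 \left(20 t^{2} - 2\right) e^{- 5 t^{2}}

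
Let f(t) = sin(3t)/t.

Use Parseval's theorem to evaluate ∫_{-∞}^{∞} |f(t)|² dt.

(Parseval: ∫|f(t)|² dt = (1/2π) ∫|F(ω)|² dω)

∫|f(t)|² dt = 3 \pi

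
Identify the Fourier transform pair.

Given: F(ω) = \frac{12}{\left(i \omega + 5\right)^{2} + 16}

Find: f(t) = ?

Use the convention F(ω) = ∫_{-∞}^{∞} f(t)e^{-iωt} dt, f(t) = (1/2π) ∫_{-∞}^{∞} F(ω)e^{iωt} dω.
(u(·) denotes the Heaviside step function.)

f(t) = 3 e^{- 5 t} \sin{\left(4 t \right)} u\left(t\right)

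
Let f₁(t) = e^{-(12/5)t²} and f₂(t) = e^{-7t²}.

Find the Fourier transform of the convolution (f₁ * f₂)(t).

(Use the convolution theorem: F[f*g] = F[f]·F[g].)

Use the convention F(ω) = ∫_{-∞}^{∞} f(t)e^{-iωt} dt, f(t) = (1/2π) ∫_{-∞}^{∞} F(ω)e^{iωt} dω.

F[f₁*f₂](ω) = \frac{\sqrt{105} \pi e^{- \frac{47 \omega^{2}}{336}}}{42}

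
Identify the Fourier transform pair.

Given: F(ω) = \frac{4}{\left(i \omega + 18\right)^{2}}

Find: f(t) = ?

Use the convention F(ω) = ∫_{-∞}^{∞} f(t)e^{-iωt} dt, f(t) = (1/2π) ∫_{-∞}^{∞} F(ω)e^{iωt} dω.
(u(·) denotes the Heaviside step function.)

f(t) = 4 t e^{- 18 t} u\left(t\right)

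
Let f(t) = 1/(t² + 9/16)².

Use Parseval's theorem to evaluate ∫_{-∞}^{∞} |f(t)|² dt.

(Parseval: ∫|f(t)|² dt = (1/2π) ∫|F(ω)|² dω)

∫|f(t)|² dt = \frac{5120 \pi}{2187}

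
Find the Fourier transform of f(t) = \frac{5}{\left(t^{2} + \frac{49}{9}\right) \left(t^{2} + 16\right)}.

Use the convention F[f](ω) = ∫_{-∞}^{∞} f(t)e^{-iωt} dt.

F(ω) = - \frac{9 \pi e^{- 4 \left|{\omega}\right|}}{76} + \frac{27 \pi e^{- \frac{7 \left|{\omega}\right|}{3}}}{133}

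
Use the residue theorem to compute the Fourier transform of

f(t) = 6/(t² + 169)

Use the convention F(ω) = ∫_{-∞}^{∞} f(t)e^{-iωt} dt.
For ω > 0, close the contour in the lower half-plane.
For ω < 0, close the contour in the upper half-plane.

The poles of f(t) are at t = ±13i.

Let g(z) = f(z)e^{-iωz}; for large |z| the factor e^{-iωz} decays in the lower half-plane when ω > 0 and in the upper half-plane when ω < 0.

Case ω > 0 (lower half-plane, clockwise contour ⇒ F(ω) = -2πi·ΣRes):
  Res_{z = - 13 i} g(z) = \frac{3 i e^{- 13 \omega}}{13}
  F(ω) = -2πi·ΣRes = \frac{6 \pi e^{- 13 \omega}}{13}

Case ω < 0 (upper half-plane, counterclockwise contour ⇒ F(ω) = +2πi·ΣRes):
  Res_{z = 13 i} g(z) = - \frac{3 i e^{13 \omega}}{13}
  F(ω) = 2πi·ΣRes = \frac{6 \pi e^{13 \omega}}{13}

Both cases combine into a single formula in |ω|:

F(ω) = \frac{6 \pi e^{- 13 \left|{\omega}\right|}}{13}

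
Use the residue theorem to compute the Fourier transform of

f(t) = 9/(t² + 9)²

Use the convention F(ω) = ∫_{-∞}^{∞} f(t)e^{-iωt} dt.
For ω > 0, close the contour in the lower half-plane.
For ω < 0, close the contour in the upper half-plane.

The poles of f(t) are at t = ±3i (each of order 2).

Let g(z) = f(z)e^{-iωz}; for large |z| the factor e^{-iωz} decays in the lower half-plane when ω > 0 and in the upper half-plane when ω < 0.

Case ω > 0 (lower half-plane, clockwise contour ⇒ F(ω) = -2πi·ΣRes):
  Res_{z = - 3 i} g(z) = \frac{i \left(3 \omega + 1\right) e^{- 3 \omega}}{12} (pole of order 2)
  F(ω) = -2πi·ΣRes = \frac{\pi \left(3 \omega + 1\right) e^{- 3 \omega}}{6}

Case ω < 0 (upper half-plane, counterclockwise contour ⇒ F(ω) = +2πi·ΣRes):
  Res_{z = 3 i} g(z) = \frac{i \left(3 \omega - 1\right) e^{3 \omega}}{12} (pole of order 2)
  F(ω) = 2πi·ΣRes = \frac{\pi \left(1 - 3 \omega\right) e^{3 \omega}}{6}

Both cases combine into a single formula in |ω|:

F(ω) = \frac{\pi \left(3 \left|{\omega}\right| + 1\right) e^{- 3 \left|{\omega}\right|}}{6}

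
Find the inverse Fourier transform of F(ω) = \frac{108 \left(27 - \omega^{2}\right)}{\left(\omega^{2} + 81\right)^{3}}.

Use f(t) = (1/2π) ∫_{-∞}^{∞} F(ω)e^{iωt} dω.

f(t) = t^{2} e^{- 9 \left|{t}\right|}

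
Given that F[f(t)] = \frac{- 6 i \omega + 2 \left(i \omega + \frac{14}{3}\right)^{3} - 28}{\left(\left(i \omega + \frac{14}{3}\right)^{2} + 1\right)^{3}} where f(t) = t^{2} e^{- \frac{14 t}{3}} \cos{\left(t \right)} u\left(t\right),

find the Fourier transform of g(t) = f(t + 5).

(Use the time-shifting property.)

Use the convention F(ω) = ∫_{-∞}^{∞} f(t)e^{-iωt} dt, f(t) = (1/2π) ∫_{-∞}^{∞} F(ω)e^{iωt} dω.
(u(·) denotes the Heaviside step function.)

F[g](ω) = \frac{54 \left(- 81 i \omega + \left(3 i \omega + 14\right)^{3} - 378\right) e^{5 i \omega}}{\left(\left(3 i \omega + 14\right)^{2} + 9\right)^{3}}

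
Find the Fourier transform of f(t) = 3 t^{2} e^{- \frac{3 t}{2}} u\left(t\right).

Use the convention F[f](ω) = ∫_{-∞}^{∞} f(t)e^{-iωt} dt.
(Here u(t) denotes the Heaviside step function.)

F(ω) = \frac{48}{\left(2 i \omega + 3\right)^{3}}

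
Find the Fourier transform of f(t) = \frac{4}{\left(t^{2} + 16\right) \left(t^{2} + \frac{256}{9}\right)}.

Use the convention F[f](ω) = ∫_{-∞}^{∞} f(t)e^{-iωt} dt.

F(ω) = \frac{9 \pi e^{- 4 \left|{\omega}\right|}}{112} - \frac{27 \pi e^{- \frac{16 \left|{\omega}\right|}{3}}}{448}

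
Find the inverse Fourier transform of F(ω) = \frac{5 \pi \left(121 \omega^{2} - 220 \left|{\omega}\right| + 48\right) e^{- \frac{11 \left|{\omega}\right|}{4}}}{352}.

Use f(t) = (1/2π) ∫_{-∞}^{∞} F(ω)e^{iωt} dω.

f(t) = \frac{5 t^{4}}{\left(t^{2} + \frac{121}{16}\right)^{3}}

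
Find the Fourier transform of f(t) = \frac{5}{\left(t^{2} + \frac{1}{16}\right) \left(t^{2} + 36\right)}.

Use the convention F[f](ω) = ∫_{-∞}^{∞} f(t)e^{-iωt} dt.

F(ω) = - \frac{8 \pi e^{- 6 \left|{\omega}\right|}}{345} + \frac{64 \pi e^{- \frac{\left|{\omega}\right|}{4}}}{115}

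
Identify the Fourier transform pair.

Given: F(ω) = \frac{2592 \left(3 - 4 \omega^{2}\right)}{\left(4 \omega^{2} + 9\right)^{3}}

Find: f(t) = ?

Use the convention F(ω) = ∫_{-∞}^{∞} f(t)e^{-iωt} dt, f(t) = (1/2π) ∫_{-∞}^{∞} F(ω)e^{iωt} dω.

f(t) = 9 t^{2} e^{- \frac{3 \left|{t}\right|}{2}}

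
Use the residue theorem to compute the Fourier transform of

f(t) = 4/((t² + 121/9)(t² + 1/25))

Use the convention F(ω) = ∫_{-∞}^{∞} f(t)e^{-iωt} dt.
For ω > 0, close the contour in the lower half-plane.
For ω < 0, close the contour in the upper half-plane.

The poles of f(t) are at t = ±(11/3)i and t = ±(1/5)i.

Let g(z) = f(z)e^{-iωz}; for large |z| the factor e^{-iωz} decays in the lower half-plane when ω > 0 and in the upper half-plane when ω < 0.

Case ω > 0 (lower half-plane, clockwise contour ⇒ F(ω) = -2πi·ΣRes):
  Res_{z = - \frac{11 i}{3}} g(z) = - \frac{675 i e^{- \frac{11 \omega}{3}}}{16588}
  Res_{z = - \frac{i}{5}} g(z) = \frac{1125 i e^{- \frac{\omega}{5}}}{1508}
  F(ω) = -2πi·ΣRes = - \frac{675 \pi e^{- \frac{11 \omega}{3}}}{8294} + \frac{1125 \pi e^{- \frac{\omega}{5}}}{754}

Case ω < 0 (upper half-plane, counterclockwise contour ⇒ F(ω) = +2πi·ΣRes):
  Res_{z = \frac{11 i}{3}} g(z) = \frac{675 i e^{\frac{11 \omega}{3}}}{16588}
  Res_{z = \frac{i}{5}} g(z) = - \frac{1125 i e^{\frac{\omega}{5}}}{1508}
  F(ω) = 2πi·ΣRes = \frac{225 \pi \left(55 e^{\frac{\omega}{5}} - 3 e^{\frac{11 \omega}{3}}\right)}{8294}

Both cases combine into a single formula in |ω|:

F(ω) = - \frac{675 \pi e^{- \frac{11 \left|{\omega}\right|}{3}}}{8294} + \frac{1125 \pi e^{- \frac{\left|{\omega}\right|}{5}}}{754}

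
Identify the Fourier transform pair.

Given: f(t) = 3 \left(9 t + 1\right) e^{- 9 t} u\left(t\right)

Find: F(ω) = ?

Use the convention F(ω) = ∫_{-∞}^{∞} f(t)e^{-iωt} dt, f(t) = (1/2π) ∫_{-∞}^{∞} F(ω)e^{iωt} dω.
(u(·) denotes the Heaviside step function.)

F(ω) = \frac{3 \left(- i \omega - 18\right)}{\omega^{2} - 18 i \omega - 81}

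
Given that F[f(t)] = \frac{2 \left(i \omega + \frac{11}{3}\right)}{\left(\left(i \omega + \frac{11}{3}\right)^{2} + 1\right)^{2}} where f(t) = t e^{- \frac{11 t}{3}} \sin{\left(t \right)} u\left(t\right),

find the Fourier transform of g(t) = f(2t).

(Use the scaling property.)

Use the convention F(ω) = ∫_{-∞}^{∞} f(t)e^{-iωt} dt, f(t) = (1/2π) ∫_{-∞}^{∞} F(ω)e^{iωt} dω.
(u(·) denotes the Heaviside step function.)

F[g](ω) = \frac{216 \left(3 i \omega + 22\right)}{\left(\left(3 i \omega + 22\right)^{2} + 36\right)^{2}}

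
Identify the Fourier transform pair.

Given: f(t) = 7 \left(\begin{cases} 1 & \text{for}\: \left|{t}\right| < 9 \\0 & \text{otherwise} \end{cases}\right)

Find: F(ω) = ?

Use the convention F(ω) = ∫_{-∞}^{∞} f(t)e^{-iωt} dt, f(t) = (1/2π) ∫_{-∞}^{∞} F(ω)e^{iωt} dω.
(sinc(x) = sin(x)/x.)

F(ω) = 126 \operatorname{sinc}{\left(9 \omega \right)}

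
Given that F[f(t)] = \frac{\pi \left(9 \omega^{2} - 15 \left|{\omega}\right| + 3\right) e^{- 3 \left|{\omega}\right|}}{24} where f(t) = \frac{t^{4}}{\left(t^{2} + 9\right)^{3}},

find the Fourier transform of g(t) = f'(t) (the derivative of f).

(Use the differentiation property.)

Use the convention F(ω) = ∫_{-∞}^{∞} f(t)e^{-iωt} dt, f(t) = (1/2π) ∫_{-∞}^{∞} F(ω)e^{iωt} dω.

F[g](ω) = \frac{i \pi \omega \left(3 \omega^{2} - 5 \left|{\omega}\right| + 1\right) e^{- 3 \left|{\omega}\right|}}{8}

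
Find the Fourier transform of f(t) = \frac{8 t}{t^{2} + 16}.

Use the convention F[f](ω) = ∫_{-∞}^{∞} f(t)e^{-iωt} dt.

F(ω) = - 8 i \pi e^{- 4 \left|{\omega}\right|} \operatorname{sign}{\left(\omega \right)}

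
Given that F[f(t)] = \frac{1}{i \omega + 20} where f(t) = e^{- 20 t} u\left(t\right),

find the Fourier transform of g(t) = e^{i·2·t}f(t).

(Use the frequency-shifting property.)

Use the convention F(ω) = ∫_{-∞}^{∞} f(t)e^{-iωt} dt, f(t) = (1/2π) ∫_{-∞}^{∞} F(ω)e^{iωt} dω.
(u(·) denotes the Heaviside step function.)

F[g](ω) = \frac{1}{i \left(\omega - 2\right) + 20}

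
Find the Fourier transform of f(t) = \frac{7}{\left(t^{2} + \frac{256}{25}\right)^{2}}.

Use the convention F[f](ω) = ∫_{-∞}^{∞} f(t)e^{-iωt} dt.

F(ω) = \frac{175 \pi \left(16 \left|{\omega}\right| + 5\right) e^{- \frac{16 \left|{\omega}\right|}{5}}}{8192}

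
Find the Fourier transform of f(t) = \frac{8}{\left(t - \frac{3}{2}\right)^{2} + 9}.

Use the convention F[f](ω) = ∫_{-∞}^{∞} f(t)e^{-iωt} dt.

F(ω) = \frac{8 \pi e^{- \frac{3 i \omega}{2} - 3 \left|{\omega}\right|}}{3}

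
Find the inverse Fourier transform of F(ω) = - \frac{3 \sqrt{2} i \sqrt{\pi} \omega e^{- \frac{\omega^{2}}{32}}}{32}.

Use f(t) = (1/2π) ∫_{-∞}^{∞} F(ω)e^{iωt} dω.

f(t) = 6 t e^{- 8 t^{2}}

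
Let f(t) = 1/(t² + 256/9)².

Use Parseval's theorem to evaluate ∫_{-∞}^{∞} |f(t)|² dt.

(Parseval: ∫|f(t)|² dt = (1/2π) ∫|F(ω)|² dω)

∫|f(t)|² dt = \frac{10935 \pi}{4294967296}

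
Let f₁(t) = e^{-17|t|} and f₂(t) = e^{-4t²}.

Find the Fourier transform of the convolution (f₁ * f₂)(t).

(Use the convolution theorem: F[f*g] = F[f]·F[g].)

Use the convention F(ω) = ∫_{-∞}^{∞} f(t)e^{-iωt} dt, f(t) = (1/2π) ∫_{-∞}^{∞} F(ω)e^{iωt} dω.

F[f₁*f₂](ω) = \frac{17 \sqrt{\pi} e^{- \frac{\omega^{2}}{16}}}{\omega^{2} + 289}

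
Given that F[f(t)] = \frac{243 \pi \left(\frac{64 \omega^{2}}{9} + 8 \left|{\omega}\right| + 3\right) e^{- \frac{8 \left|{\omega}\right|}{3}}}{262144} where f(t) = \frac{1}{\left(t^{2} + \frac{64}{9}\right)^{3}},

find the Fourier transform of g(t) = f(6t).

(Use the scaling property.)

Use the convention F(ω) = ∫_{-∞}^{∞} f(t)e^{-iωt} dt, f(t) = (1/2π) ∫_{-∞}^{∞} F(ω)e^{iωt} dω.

F[g](ω) = \frac{\pi \left(16 \omega^{2} + 108 \left|{\omega}\right| + 243\right) e^{- \frac{4 \left|{\omega}\right|}{9}}}{524288}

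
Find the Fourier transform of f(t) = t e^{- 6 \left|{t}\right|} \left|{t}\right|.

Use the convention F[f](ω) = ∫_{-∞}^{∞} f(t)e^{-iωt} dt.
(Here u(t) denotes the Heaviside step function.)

F(ω) = \frac{4 i \omega \left(\omega^{2} - 108\right)}{\left(\omega^{2} + 36\right)^{3}}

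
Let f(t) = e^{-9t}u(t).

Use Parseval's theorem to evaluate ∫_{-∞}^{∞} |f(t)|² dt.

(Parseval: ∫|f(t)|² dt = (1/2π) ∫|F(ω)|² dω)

∫|f(t)|² dt = \frac{1}{18}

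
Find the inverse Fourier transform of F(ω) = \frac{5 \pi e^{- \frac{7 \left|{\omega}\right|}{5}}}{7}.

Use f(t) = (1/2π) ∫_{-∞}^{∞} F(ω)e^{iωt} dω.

f(t) = \frac{1}{t^{2} + \frac{49}{25}}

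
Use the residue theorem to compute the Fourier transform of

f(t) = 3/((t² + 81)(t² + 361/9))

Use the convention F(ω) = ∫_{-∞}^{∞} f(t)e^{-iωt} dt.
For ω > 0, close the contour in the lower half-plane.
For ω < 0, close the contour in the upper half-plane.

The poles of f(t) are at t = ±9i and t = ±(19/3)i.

Let g(z) = f(z)e^{-iωz}; for large |z| the factor e^{-iωz} decays in the lower half-plane when ω > 0 and in the upper half-plane when ω < 0.

Case ω > 0 (lower half-plane, clockwise contour ⇒ F(ω) = -2πi·ΣRes):
  Res_{z = - 9 i} g(z) = - \frac{3 i e^{- 9 \omega}}{736}
  Res_{z = - \frac{19 i}{3}} g(z) = \frac{81 i e^{- \frac{19 \omega}{3}}}{13984}
  F(ω) = -2πi·ΣRes = - \frac{3 \pi e^{- 9 \omega}}{368} + \frac{81 \pi e^{- \frac{19 \omega}{3}}}{6992}

Case ω < 0 (upper half-plane, counterclockwise contour ⇒ F(ω) = +2πi·ΣRes):
  Res_{z = 9 i} g(z) = \frac{3 i e^{9 \omega}}{736}
  Res_{z = \frac{19 i}{3}} g(z) = - \frac{81 i e^{\frac{19 \omega}{3}}}{13984}
  F(ω) = 2πi·ΣRes = \frac{3 \pi \left(27 e^{\frac{19 \omega}{3}} - 19 e^{9 \omega}\right)}{6992}

Both cases combine into a single formula in |ω|:

F(ω) = - \frac{3 \pi e^{- 9 \left|{\omega}\right|}}{368} + \frac{81 \pi e^{- \frac{19 \left|{\omega}\right|}{3}}}{6992}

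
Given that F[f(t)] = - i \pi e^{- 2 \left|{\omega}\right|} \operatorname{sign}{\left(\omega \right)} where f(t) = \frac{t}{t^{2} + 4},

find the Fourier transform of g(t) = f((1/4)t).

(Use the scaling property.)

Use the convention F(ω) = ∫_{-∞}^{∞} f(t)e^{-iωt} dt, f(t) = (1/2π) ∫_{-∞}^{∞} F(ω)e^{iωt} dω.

F[g](ω) = - 4 i \pi e^{- 8 \left|{\omega}\right|} \operatorname{sign}{\left(\omega \right)}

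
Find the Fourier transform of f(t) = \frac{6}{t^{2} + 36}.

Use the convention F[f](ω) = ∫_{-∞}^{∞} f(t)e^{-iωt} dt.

F(ω) = \pi e^{- 6 \left|{\omega}\right|}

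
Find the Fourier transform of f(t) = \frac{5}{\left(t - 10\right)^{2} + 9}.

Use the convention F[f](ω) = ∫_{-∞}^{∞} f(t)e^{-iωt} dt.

F(ω) = \frac{5 \pi e^{- 10 i \omega - 3 \left|{\omega}\right|}}{3}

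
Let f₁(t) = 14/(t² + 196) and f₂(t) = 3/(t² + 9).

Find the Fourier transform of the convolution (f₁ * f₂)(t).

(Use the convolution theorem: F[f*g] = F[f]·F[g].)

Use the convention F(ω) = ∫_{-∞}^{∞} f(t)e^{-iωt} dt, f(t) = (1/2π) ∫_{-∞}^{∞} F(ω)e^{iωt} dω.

F[f₁*f₂](ω) = \pi^{2} e^{- 17 \left|{\omega}\right|}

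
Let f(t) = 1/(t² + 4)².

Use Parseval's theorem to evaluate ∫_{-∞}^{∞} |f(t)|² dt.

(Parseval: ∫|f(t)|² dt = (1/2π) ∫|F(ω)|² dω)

∫|f(t)|² dt = \frac{5 \pi}{2048}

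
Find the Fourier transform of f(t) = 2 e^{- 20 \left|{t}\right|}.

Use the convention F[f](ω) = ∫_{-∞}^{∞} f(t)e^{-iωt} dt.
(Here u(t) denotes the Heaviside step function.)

F(ω) = \frac{80}{\omega^{2} + 400}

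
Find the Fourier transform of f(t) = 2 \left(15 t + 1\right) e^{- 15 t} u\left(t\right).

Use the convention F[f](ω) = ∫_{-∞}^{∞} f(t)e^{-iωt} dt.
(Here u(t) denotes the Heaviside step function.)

F(ω) = \frac{2 \left(- i \omega - 30\right)}{\omega^{2} - 30 i \omega - 225}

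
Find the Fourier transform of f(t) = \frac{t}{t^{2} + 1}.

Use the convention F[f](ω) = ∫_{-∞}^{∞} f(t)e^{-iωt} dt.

F(ω) = - i \pi e^{- \left|{\omega}\right|} \operatorname{sign}{\left(\omega \right)}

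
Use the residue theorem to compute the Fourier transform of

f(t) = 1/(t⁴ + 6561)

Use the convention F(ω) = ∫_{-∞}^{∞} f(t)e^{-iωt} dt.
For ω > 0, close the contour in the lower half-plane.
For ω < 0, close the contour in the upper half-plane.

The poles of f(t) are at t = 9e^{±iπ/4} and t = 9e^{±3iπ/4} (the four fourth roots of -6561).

Let g(z) = f(z)e^{-iωz}; for large |z| the factor e^{-iωz} decays in the lower half-plane when ω > 0 and in the upper half-plane when ω < 0.

Case ω > 0 (lower half-plane, clockwise contour ⇒ F(ω) = -2πi·ΣRes):
  Res_{z = - \frac{9 \sqrt{2}}{2} - \frac{9 \sqrt{2} i}{2}} g(z) = \frac{\sqrt{2} i \left(1 - i\right) e^{\frac{9 \sqrt{2} \omega \left(-1 + i\right)}{2}}}{5832}
  Res_{z = \frac{9 \sqrt{2}}{2} - \frac{9 \sqrt{2} i}{2}} g(z) = \frac{\sqrt{2} i \left(1 + i\right) e^{- \frac{9 \sqrt{2} \omega \left(1 + i\right)}{2}}}{5832}
  F(ω) = -2πi·ΣRes = \frac{\sqrt{2} \pi \left(1 - i\right) \left(e^{9 \sqrt{2} i \omega} + i\right) e^{- \frac{9 \sqrt{2} \omega \left(1 + i\right)}{2}}}{2916} = \frac{\pi e^{- \frac{9 \sqrt{2} \omega}{2}} \sin{\left(\frac{9 \sqrt{2} \omega}{2} + \frac{\pi}{4} \right)}}{729}

Case ω < 0 (upper half-plane, counterclockwise contour ⇒ F(ω) = +2πi·ΣRes):
  Res_{z = \frac{9 \sqrt{2}}{2} + \frac{9 \sqrt{2} i}{2}} g(z) = \frac{\sqrt{2} i \left(-1 + i\right) e^{\frac{9 \sqrt{2} \omega \left(1 - i\right)}{2}}}{5832}
  Res_{z = - \frac{9 \sqrt{2}}{2} + \frac{9 \sqrt{2} i}{2}} g(z) = \frac{\sqrt{2} \left(1 - i\right) e^{\frac{9 \sqrt{2} \omega \left(1 + i\right)}{2}}}{5832}
  F(ω) = 2πi·ΣRes = - \frac{\sqrt{2} i \pi \left(i \left(1 - i\right) e^{\frac{9 \sqrt{2} \omega \left(1 - i\right)}{2}} - \left(1 - i\right) e^{\frac{9 \sqrt{2} \omega \left(1 + i\right)}{2}}\right)}{2916} = \frac{\pi e^{\frac{9 \sqrt{2} \omega}{2}} \cos{\left(\frac{9 \sqrt{2} \omega}{2} + \frac{\pi}{4} \right)}}{729}

Both cases combine into a single formula in |ω|:

F(ω) = \frac{\pi e^{- \frac{9 \sqrt{2} \left|{\omega}\right|}{2}} \sin{\left(\frac{9 \sqrt{2} \left|{\omega}\right|}{2} + \frac{\pi}{4} \right)}}{729}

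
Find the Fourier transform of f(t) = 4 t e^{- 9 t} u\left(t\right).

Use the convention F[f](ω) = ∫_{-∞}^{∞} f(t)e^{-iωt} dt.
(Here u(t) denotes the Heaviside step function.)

F(ω) = \frac{4}{\left(i \omega + 9\right)^{2}}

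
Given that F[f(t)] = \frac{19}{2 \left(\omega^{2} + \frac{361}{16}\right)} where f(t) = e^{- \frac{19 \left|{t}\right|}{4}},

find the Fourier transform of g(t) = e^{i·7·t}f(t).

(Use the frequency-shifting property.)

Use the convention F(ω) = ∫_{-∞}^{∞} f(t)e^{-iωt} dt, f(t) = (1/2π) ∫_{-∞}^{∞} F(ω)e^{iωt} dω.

F[g](ω) = \frac{152}{16 \left(\omega - 7\right)^{2} + 361}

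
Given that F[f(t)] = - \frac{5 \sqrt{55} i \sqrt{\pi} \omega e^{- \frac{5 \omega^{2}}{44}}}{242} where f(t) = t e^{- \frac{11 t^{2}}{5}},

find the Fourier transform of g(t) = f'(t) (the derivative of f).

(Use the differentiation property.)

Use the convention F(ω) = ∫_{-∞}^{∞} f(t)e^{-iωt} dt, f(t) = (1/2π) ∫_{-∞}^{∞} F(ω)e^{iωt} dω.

F[g](ω) = \frac{5 \sqrt{55} \sqrt{\pi} \omega^{2} e^{- \frac{5 \omega^{2}}{44}}}{242}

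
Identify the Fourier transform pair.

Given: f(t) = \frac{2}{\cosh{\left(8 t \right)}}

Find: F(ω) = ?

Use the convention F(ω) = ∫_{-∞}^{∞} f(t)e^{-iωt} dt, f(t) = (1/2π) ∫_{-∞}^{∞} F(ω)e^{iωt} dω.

F(ω) = \frac{\pi}{4 \cosh{\left(\frac{\pi \omega}{16} \right)}}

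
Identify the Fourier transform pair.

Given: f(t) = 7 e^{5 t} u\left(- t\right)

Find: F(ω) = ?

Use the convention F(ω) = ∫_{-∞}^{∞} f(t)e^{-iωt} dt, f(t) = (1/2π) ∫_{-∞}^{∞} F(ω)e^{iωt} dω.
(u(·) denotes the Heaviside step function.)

F(ω) = - \frac{7}{i \omega - 5}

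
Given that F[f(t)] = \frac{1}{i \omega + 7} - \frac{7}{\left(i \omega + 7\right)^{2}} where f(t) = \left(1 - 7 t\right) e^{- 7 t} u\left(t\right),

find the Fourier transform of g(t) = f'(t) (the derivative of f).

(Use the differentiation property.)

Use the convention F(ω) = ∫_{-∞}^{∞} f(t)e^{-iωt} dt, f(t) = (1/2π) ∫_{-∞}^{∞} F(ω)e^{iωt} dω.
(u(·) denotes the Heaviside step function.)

F[g](ω) = \frac{\omega^{2}}{\omega^{2} - 14 i \omega - 49}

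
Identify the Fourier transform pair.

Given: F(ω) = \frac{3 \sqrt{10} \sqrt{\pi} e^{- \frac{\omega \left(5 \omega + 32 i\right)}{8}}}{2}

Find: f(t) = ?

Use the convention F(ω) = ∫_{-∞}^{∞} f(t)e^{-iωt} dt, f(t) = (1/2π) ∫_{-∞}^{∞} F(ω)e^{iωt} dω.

f(t) = 3 e^{- \frac{2 \left(t - 4\right)^{2}}{5}}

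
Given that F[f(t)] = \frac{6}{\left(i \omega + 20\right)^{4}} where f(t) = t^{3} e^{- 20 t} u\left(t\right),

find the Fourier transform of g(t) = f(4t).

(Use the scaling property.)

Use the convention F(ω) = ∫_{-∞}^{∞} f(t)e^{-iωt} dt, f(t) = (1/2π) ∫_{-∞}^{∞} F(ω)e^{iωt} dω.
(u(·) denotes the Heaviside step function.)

F[g](ω) = \frac{384}{\left(i \omega + 80\right)^{4}}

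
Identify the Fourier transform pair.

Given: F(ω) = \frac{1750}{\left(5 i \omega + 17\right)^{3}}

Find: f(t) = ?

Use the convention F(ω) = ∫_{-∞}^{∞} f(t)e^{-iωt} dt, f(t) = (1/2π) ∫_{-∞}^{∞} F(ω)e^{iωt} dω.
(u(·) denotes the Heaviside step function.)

f(t) = 7 t^{2} e^{- \frac{17 t}{5}} u\left(t\right)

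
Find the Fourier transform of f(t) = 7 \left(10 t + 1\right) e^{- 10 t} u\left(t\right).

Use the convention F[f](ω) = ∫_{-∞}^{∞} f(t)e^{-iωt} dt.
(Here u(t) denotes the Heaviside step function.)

F(ω) = \frac{7 \left(- i \omega - 20\right)}{\omega^{2} - 20 i \omega - 100}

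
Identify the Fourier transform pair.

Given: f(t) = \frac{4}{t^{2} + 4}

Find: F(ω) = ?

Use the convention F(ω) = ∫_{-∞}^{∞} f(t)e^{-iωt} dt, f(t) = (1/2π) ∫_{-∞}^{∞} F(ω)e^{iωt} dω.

F(ω) = 2 \pi e^{- 2 \left|{\omega}\right|}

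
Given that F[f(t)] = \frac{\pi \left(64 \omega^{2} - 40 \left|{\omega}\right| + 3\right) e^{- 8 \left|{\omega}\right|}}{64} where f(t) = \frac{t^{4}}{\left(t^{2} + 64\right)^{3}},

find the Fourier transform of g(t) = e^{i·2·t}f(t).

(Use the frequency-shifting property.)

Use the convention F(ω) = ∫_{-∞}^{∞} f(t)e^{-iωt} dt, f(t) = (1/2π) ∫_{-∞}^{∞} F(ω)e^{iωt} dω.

F[g](ω) = \frac{\pi \left(64 \left(\omega - 2\right)^{2} - 40 \left|{\omega - 2}\right| + 3\right) e^{- 8 \left|{\omega - 2}\right|}}{64}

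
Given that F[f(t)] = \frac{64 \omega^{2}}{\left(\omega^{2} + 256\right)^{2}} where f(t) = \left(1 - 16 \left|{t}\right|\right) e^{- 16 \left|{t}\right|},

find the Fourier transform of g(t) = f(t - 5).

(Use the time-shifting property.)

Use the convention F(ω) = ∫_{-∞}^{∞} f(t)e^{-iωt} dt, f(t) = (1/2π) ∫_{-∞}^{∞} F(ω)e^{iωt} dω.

F[g](ω) = \frac{64 \omega^{2} e^{- 5 i \omega}}{\left(\omega^{2} + 256\right)^{2}}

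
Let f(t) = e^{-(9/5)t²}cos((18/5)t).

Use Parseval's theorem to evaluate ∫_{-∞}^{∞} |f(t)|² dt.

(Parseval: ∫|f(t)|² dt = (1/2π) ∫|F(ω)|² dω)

∫|f(t)|² dt = \frac{\sqrt{10} \sqrt{\pi} \left(1 + e^{\frac{18}{5}}\right)}{12 e^{\frac{18}{5}}}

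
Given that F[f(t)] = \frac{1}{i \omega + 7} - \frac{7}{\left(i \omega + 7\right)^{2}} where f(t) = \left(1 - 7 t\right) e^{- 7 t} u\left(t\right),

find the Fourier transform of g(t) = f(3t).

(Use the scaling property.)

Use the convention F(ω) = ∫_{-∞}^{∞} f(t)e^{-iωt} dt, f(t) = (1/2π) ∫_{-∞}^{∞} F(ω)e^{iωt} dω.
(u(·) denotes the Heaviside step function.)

F[g](ω) = \frac{i \omega}{- \omega^{2} + 42 i \omega + 441}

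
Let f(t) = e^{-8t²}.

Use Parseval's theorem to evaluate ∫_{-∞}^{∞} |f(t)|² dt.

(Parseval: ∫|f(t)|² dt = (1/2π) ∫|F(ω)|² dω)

∫|f(t)|² dt = \frac{\sqrt{\pi}}{4}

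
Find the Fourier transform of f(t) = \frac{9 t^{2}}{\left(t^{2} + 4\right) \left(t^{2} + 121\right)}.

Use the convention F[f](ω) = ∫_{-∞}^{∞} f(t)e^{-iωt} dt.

F(ω) = \frac{\pi \left(11 - 2 e^{9 \left|{\omega}\right|}\right) e^{- 11 \left|{\omega}\right|}}{13}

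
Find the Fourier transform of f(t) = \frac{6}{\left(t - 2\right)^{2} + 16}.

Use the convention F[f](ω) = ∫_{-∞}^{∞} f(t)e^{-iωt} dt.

F(ω) = \frac{3 \pi e^{- 2 i \omega - 4 \left|{\omega}\right|}}{2}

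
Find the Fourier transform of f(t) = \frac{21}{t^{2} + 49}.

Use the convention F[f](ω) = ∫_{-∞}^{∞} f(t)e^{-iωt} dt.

F(ω) = 3 \pi e^{- 7 \left|{\omega}\right|}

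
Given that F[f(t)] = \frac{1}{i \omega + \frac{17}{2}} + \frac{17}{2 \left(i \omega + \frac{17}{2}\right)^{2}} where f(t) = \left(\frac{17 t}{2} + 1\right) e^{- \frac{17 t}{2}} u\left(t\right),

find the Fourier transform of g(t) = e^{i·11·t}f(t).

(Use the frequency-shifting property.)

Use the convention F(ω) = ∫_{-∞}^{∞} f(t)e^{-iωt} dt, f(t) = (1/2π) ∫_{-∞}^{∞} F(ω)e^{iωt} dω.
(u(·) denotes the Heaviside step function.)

F[g](ω) = \frac{- 4 i \omega - 68 + 44 i}{4 \omega^{2} + \omega \left(-88 - 68 i\right) + 195 + 748 i}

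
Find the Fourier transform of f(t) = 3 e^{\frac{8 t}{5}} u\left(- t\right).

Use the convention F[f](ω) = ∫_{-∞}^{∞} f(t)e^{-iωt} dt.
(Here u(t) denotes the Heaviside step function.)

F(ω) = - \frac{15}{5 i \omega - 8}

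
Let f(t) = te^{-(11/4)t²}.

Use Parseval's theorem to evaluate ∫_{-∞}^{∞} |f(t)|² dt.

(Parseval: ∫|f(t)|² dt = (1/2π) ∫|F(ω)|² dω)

∫|f(t)|² dt = \frac{\sqrt{22} \sqrt{\pi}}{121}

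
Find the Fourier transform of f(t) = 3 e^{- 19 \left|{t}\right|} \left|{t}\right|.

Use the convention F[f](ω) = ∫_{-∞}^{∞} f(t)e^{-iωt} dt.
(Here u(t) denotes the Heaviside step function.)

F(ω) = \frac{6 \left(361 - \omega^{2}\right)}{\left(\omega^{2} + 361\right)^{2}}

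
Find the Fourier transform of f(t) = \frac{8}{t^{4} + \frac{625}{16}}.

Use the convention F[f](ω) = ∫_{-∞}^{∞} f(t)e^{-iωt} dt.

F(ω) = \frac{64 \pi e^{- \frac{5 \sqrt{2} \left|{\omega}\right|}{4}} \sin{\left(\frac{5 \sqrt{2} \left|{\omega}\right|}{4} + \frac{\pi}{4} \right)}}{125}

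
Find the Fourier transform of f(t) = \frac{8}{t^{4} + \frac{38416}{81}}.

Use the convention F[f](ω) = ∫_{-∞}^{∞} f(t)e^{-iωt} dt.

F(ω) = \frac{27 \pi e^{- \frac{7 \sqrt{2} \left|{\omega}\right|}{3}} \sin{\left(\frac{7 \sqrt{2} \left|{\omega}\right|}{3} + \frac{\pi}{4} \right)}}{343}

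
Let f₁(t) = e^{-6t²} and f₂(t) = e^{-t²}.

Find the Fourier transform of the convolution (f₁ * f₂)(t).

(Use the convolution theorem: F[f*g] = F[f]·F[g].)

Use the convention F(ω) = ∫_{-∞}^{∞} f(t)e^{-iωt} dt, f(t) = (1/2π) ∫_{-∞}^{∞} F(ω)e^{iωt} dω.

F[f₁*f₂](ω) = \frac{\sqrt{6} \pi e^{- \frac{7 \omega^{2}}{24}}}{6}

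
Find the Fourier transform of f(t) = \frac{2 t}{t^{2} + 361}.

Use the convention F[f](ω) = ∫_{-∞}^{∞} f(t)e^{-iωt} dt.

F(ω) = - 2 i \pi e^{- 19 \left|{\omega}\right|} \operatorname{sign}{\left(\omega \right)}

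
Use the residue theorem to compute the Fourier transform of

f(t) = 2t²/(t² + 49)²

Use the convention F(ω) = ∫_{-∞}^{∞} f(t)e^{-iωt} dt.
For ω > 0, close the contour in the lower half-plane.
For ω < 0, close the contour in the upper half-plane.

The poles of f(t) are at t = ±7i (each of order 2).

Let g(z) = f(z)e^{-iωz}; for large |z| the factor e^{-iωz} decays in the lower half-plane when ω > 0 and in the upper half-plane when ω < 0.

Case ω > 0 (lower half-plane, clockwise contour ⇒ F(ω) = -2πi·ΣRes):
  Res_{z = - 7 i} g(z) = \frac{i \left(1 - 7 \omega\right) e^{- 7 \omega}}{14} (pole of order 2)
  F(ω) = -2πi·ΣRes = \frac{\pi \left(1 - 7 \omega\right) e^{- 7 \omega}}{7}

Case ω < 0 (upper half-plane, counterclockwise contour ⇒ F(ω) = +2πi·ΣRes):
  Res_{z = 7 i} g(z) = \frac{i \left(- 7 \omega - 1\right) e^{7 \omega}}{14} (pole of order 2)
  F(ω) = 2πi·ΣRes = \frac{\pi \left(7 \omega + 1\right) e^{7 \omega}}{7}

Both cases combine into a single formula in |ω|:

F(ω) = \frac{\pi \left(1 - 7 \left|{\omega}\right|\right) e^{- 7 \left|{\omega}\right|}}{7}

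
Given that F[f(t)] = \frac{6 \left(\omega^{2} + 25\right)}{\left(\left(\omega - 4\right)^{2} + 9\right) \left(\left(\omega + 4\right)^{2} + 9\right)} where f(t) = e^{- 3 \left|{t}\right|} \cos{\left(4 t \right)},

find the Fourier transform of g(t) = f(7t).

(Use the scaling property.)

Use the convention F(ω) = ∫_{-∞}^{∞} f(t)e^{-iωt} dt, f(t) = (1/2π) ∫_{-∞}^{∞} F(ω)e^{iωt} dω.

F[g](ω) = \frac{42 \left(\omega^{2} + 1225\right)}{\omega^{4} - 686 \omega^{2} + 1500625}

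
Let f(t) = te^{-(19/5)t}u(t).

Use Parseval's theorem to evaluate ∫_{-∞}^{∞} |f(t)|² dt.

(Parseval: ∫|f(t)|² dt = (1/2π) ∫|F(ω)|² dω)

∫|f(t)|² dt = \frac{125}{27436}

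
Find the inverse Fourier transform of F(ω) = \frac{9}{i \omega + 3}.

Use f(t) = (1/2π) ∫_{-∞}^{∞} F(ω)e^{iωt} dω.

f(t) = 9 e^{- 3 t} u\left(t\right)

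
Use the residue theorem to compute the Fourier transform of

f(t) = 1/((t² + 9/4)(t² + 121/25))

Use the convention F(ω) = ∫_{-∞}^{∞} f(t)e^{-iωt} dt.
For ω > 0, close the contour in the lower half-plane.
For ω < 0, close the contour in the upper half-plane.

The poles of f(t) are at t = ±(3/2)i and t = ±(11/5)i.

Let g(z) = f(z)e^{-iωz}; for large |z| the factor e^{-iωz} decays in the lower half-plane when ω > 0 and in the upper half-plane when ω < 0.

Case ω > 0 (lower half-plane, clockwise contour ⇒ F(ω) = -2πi·ΣRes):
  Res_{z = - \frac{3 i}{2}} g(z) = \frac{100 i e^{- \frac{3 \omega}{2}}}{777}
  Res_{z = - \frac{11 i}{5}} g(z) = - \frac{250 i e^{- \frac{11 \omega}{5}}}{2849}
  F(ω) = -2πi·ΣRes = \frac{200 \pi e^{- \frac{3 \omega}{2}}}{777} - \frac{500 \pi e^{- \frac{11 \omega}{5}}}{2849}

Case ω < 0 (upper half-plane, counterclockwise contour ⇒ F(ω) = +2πi·ΣRes):
  Res_{z = \frac{3 i}{2}} g(z) = - \frac{100 i e^{\frac{3 \omega}{2}}}{777}
  Res_{z = \frac{11 i}{5}} g(z) = \frac{250 i e^{\frac{11 \omega}{5}}}{2849}
  F(ω) = 2πi·ΣRes = \frac{100 \pi \left(- 15 e^{\frac{11 \omega}{5}} + 22 e^{\frac{3 \omega}{2}}\right)}{8547}

Both cases combine into a single formula in |ω|:

F(ω) = \frac{200 \pi e^{- \frac{3 \left|{\omega}\right|}{2}}}{777} - \frac{500 \pi e^{- \frac{11 \left|{\omega}\right|}{5}}}{2849}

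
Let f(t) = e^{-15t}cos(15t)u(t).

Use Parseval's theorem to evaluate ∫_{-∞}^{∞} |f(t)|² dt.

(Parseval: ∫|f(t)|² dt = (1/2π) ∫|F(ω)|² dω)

∫|f(t)|² dt = \frac{1}{40}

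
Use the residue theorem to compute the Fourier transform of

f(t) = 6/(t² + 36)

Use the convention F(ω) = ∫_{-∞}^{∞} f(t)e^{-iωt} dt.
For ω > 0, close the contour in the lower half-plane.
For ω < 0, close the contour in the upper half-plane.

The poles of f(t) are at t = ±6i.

Let g(z) = f(z)e^{-iωz}; for large |z| the factor e^{-iωz} decays in the lower half-plane when ω > 0 and in the upper half-plane when ω < 0.

Case ω > 0 (lower half-plane, clockwise contour ⇒ F(ω) = -2πi·ΣRes):
  Res_{z = - 6 i} g(z) = \frac{i e^{- 6 \omega}}{2}
  F(ω) = -2πi·ΣRes = \pi e^{- 6 \omega}

Case ω < 0 (upper half-plane, counterclockwise contour ⇒ F(ω) = +2πi·ΣRes):
  Res_{z = 6 i} g(z) = - \frac{i e^{6 \omega}}{2}
  F(ω) = 2πi·ΣRes = \pi e^{6 \omega}

Both cases combine into a single formula in |ω|:

F(ω) = \pi e^{- 6 \left|{\omega}\right|}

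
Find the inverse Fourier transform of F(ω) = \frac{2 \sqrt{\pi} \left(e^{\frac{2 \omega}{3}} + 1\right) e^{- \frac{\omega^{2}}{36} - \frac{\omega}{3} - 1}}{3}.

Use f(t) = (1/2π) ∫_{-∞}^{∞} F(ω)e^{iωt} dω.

f(t) = 4 e^{- 9 t^{2}} \cos{\left(6 t \right)}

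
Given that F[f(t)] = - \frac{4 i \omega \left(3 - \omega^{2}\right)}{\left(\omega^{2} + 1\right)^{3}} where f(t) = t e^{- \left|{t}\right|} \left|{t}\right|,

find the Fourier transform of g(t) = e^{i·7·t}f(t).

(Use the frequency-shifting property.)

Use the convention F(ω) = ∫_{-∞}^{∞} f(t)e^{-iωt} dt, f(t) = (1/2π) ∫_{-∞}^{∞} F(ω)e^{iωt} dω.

F[g](ω) = \frac{4 i \left(\omega - 7\right) \left(\left(\omega - 7\right)^{2} - 3\right)}{\left(\left(\omega - 7\right)^{2} + 1\right)^{3}}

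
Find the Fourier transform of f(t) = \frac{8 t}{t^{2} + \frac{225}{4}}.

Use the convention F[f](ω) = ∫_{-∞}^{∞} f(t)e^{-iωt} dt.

F(ω) = - 8 i \pi e^{- \frac{15 \left|{\omega}\right|}{2}} \operatorname{sign}{\left(\omega \right)}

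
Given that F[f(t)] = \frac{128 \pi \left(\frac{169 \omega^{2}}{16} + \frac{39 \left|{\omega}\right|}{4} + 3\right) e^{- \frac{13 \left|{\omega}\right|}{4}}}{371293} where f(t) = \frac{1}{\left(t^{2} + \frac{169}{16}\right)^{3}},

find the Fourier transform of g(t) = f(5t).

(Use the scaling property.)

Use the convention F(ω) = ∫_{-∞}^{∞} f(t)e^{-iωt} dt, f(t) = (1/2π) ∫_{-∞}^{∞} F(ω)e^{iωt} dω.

F[g](ω) = \frac{8 \pi \left(169 \omega^{2} + 780 \left|{\omega}\right| + 1200\right) e^{- \frac{13 \left|{\omega}\right|}{20}}}{46411625}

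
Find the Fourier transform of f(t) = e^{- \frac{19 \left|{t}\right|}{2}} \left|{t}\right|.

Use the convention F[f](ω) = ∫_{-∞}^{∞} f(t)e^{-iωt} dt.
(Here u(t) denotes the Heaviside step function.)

F(ω) = \frac{8 \left(361 - 4 \omega^{2}\right)}{\left(4 \omega^{2} + 361\right)^{2}}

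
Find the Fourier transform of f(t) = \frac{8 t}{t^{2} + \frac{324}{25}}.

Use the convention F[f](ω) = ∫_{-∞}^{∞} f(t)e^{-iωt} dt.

F(ω) = - 8 i \pi e^{- \frac{18 \left|{\omega}\right|}{5}} \operatorname{sign}{\left(\omega \right)}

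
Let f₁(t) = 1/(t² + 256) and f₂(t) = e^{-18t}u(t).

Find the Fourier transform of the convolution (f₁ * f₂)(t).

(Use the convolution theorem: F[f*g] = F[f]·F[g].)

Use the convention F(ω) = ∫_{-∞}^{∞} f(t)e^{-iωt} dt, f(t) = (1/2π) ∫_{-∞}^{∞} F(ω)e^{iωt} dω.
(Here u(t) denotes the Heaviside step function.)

F[f₁*f₂](ω) = \frac{\pi e^{- 16 \left|{\omega}\right|}}{16 \left(i \omega + 18\right)}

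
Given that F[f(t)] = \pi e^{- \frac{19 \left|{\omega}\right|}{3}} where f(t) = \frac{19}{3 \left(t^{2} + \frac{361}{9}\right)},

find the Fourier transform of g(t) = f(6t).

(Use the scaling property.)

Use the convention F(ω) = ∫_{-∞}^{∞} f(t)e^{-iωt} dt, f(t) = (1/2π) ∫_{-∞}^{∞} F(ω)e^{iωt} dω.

F[g](ω) = \frac{\pi e^{- \frac{19 \left|{\omega}\right|}{18}}}{6}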